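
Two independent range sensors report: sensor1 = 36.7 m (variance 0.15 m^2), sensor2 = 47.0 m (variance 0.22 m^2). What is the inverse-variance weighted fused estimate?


w1 = (1/var1) / (1/var1 + 1/var2)
   = 6.6667 / (6.6667 + 4.5455) = 0.5946
w2 = 1 - w1 = 0.4054
fused = w1*s1 + w2*s2 = 21.8216 + 19.0541
= 40.8757 m


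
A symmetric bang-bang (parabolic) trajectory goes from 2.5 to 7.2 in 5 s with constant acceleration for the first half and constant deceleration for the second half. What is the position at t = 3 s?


Symmetric rest-to-rest: each phase covers (pf-p0)/2 in time T/2. 0.5*a*(T/2)^2 = (pf-p0)/2 => a = 4*(pf-p0)/T^2
a = 4*(7.2-2.5)/5^2 = 0.752
t = 3 is in the deceleration phase (t > T/2).
p = pf - 0.5*a*(T-t)^2 = 7.2 - 0.5*0.752*2^2
= 5.696


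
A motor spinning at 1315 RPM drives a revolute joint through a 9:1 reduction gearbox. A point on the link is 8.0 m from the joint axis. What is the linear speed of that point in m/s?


omega_motor = 1315 * 2*pi/60 = 137.7065 rad/s
omega_joint = omega_motor / 9 = 15.3007 rad/s
v = omega_joint * r = 15.3007 * 8.0
= 122.4058 m/s


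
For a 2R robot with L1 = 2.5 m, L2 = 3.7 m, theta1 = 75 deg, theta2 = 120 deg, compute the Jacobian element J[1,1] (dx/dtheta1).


J[1,1] = -L1*sin(t1) - L2*sin(t1+t2)
= -2.5*sin(75) - 3.7*sin(195)
= -1.4572


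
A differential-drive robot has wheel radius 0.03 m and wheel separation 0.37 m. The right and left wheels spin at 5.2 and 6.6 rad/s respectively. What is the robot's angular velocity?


vR = r*wR = 0.03*5.2 = 0.156 m/s
vL = r*wL = 0.03*6.6 = 0.198 m/s
v = (vR+vL)/2 = 0.177 m/s
omega = (vR-vL)/L = -0.1135 rad/s
angular velocity = -0.1135 rad/s


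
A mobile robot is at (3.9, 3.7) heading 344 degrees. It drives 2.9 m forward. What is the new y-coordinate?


y_new = y0 + d*sin(theta)
= 3.7 + 2.9*sin(344)
= 3.7 + -0.7993
= 2.9007


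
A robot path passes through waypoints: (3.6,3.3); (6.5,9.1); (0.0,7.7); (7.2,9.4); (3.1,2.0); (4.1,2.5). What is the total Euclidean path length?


Segment lengths:
  seg1 = sqrt((2.9)^2 + (5.8)^2) = 6.4846
  seg2 = sqrt((-6.5)^2 + (-1.4)^2) = 6.6491
  seg3 = sqrt((7.2)^2 + (1.7)^2) = 7.398
  seg4 = sqrt((-4.1)^2 + (-7.4)^2) = 8.4599
  seg5 = sqrt((1.0)^2 + (0.5)^2) = 1.118
Total = 30.1096


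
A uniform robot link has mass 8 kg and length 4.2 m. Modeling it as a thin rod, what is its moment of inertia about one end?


I = (1/3) * m * L^2
= (1/3) * 8 * 4.2^2
= 0.333333 * 8 * 17.64
= 47.04 kg*m^2


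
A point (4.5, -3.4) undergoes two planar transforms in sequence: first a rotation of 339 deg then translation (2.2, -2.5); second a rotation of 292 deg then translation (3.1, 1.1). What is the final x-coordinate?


After transform 1:
x1 = cos(339)*4.5 - sin(339)*-3.4 + 2.2 = 5.1827
y1 = sin(339)*4.5 + cos(339)*-3.4 + -2.5 = -7.2868
After transform 2:
x2 = cos(292)*5.1827 - sin(292)*-7.2868 + 3.1
= -1.7148


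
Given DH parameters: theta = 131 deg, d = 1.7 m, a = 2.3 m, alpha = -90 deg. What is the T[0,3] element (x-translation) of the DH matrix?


T[0,3] = a * cos(theta)
= 2.3 * cos(131 deg)
= 2.3 * -0.6561
= -1.5089


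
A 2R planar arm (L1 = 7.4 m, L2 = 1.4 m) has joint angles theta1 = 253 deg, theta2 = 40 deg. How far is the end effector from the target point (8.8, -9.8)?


End effector via forward kinematics:
x = L1*cos(t1) + L2*cos(t1+t2) = -1.6165
y = L1*sin(t1) + L2*sin(t1+t2) = -8.3654
Distance to target:
d = sqrt((8.8 - -1.6165)^2 + (-9.8 - -8.3654)^2)
= sqrt(108.504 + 2.0582)
= 10.5149 m


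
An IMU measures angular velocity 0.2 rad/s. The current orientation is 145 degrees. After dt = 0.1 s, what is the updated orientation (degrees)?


delta_theta = w * dt = 0.2 * 0.1 = 0.02 rad
= 1.1459 deg
theta_new = 145 + 1.1459 = 146.1459 deg


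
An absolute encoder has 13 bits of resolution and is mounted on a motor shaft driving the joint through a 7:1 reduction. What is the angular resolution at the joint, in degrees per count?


counts = 2^13 = 8192
effective counts at joint = 8192 * 7 = 57344
resolution = 360 / 57344
= 0.0063 deg/count


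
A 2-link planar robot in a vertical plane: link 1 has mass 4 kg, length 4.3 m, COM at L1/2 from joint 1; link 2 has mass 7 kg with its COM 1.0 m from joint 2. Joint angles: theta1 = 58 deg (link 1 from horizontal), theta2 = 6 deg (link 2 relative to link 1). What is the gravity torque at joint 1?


Horizontal distance from joint 1 to link-1 COM:
  x_c1 = (L1/2)*cos(t1) = 2.15 * 0.5299 = 1.1393 m
Horizontal distance from joint 1 to link-2 COM:
  x_c2 = L1*cos(t1) + Lc2*cos(t1+t2)
       = 4.3*0.5299 + 1.0*0.4384 = 2.717 m
tau1 = m1*g*x_c1 + m2*g*x_c2
     = 4*9.81*1.1393 + 7*9.81*2.717
     = 44.7072 + 186.578
     = 231.2852 Nm


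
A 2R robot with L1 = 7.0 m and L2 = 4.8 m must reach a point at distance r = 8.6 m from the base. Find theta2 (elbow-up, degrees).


cos(theta2) = (r^2 - L1^2 - L2^2) / (2*L1*L2)
cos(theta2) = (73.96 - 49.0 - 23.04) / 67.2
cos(theta2) = 0.028571
theta2 = 88.3628 degrees


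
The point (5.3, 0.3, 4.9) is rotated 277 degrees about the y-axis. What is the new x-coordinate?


Rotation about y-axis: x' = x*cos(theta) + z*sin(theta)
= 5.3 * 0.1219 + 4.9 * -0.9925
= -4.2176


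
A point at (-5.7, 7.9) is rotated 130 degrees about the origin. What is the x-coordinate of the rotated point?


x' = x*cos(theta) - y*sin(theta)
cos(130 deg) = -0.6428, sin(130 deg) = 0.766
x' = -5.7 * -0.6428 - 7.9 * 0.766
= 3.6639 - 6.0518
= -2.3879


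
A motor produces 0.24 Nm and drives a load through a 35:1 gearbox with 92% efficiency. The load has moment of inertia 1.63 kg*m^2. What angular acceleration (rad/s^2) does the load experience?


tau_out = tau_motor * N * eta
= 0.24 * 35 * 0.92 = 7.728 Nm
alpha = tau_out / I = 7.728 / 1.63
= 4.7411 rad/s^2


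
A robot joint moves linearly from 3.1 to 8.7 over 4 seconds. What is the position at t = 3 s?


s = t/T = 3/4 = 0.75
p(t) = p0 + (pf-p0)*s
= 3.1 + (8.7 - 3.1) * 0.75
= 7.3


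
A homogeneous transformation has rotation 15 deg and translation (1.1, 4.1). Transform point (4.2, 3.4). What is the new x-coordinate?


x' = cos(theta)*px - sin(theta)*py + tx
= 0.9659*4.2 - 0.2588*3.4 + 1.1
= 4.2769


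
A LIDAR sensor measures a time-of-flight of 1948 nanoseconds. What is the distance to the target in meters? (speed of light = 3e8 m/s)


tof = 1948 ns = 1.948e-06 s
dist = c * tof / 2
= 3e8 * 1.948e-06 / 2
= 292.2 m


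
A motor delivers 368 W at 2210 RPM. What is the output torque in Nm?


omega = 2210 * 2*pi/60 = 231.4307 rad/s
tau = P / omega = 368 / 231.4307
= 1.5901 Nm


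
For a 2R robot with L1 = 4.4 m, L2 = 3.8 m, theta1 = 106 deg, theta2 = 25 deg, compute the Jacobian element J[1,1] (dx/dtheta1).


J[1,1] = -L1*sin(t1) - L2*sin(t1+t2)
= -4.4*sin(106) - 3.8*sin(131)
= -7.0974


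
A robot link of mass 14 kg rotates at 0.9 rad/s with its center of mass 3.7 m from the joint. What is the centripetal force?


F = m * omega^2 * r
= 14 * 0.9^2 * 3.7
= 14 * 0.81 * 3.7
= 41.958 N


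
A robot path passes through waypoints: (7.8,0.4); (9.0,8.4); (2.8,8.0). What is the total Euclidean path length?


Segment lengths:
  seg1 = sqrt((1.2)^2 + (8.0)^2) = 8.0895
  seg2 = sqrt((-6.2)^2 + (-0.4)^2) = 6.2129
Total = 14.3024


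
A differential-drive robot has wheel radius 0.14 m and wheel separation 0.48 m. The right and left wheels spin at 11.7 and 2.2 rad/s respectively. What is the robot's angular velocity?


vR = r*wR = 0.14*11.7 = 1.638 m/s
vL = r*wL = 0.14*2.2 = 0.308 m/s
v = (vR+vL)/2 = 0.973 m/s
omega = (vR-vL)/L = 2.7708 rad/s
angular velocity = 2.7708 rad/s


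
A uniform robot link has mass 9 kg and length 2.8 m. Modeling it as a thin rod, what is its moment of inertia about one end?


I = (1/3) * m * L^2
= (1/3) * 9 * 2.8^2
= 0.333333 * 9 * 7.84
= 23.52 kg*m^2


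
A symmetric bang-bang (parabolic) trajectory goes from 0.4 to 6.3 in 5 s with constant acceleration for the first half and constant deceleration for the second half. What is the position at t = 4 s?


Symmetric rest-to-rest: each phase covers (pf-p0)/2 in time T/2. 0.5*a*(T/2)^2 = (pf-p0)/2 => a = 4*(pf-p0)/T^2
a = 4*(6.3-0.4)/5^2 = 0.944
t = 4 is in the deceleration phase (t > T/2).
p = pf - 0.5*a*(T-t)^2 = 6.3 - 0.5*0.944*1^2
= 5.828


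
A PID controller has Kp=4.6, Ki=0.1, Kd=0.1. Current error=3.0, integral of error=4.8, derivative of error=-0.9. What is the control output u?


u = Kp*e + Ki*int(e) + Kd*de/dt
= 4.6*3.0 + 0.1*4.8 + 0.1*(-0.9)
= 13.8 + 0.48 + -0.09
= 14.19


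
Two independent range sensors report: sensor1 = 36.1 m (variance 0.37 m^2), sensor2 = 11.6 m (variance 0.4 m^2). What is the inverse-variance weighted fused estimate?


w1 = (1/var1) / (1/var1 + 1/var2)
   = 2.7027 / (2.7027 + 2.5) = 0.5195
w2 = 1 - w1 = 0.4805
fused = w1*s1 + w2*s2 = 18.7532 + 5.574
= 24.3273 m


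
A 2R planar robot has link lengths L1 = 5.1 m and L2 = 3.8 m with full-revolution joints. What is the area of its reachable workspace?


r_max = L1 + L2 = 8.9 m
r_min = |L1 - L2| = 1.3 m
Area = pi*(r_max^2 - r_min^2)
= pi*(79.21 - 1.69)
= pi * 77.52
= 243.5363 m^2


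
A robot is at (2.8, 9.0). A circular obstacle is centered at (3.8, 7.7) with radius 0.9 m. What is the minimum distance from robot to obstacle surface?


center_dist = sqrt((2.8-3.8)^2 + (9.0-7.7)^2)
= sqrt(1.0 + 1.69)
= 1.6401
min_dist = center_dist - radius = 1.6401 - 0.9 = 0.7401 m


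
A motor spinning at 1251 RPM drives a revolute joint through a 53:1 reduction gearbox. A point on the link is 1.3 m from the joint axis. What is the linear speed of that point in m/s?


omega_motor = 1251 * 2*pi/60 = 131.0044 rad/s
omega_joint = omega_motor / 53 = 2.4718 rad/s
v = omega_joint * r = 2.4718 * 1.3
= 3.2133 m/s


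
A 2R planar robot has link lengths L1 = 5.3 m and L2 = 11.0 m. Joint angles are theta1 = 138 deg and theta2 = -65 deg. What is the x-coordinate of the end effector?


Convert angles to radians: theta1 = 2.4086, theta2 = -1.1345
x = L1*cos(theta1) + L2*cos(theta1+theta2)
x = -3.9387 + 3.2161
x = -0.7226


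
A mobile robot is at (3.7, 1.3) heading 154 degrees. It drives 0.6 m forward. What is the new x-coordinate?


x_new = x0 + d*cos(theta)
= 3.7 + 0.6*cos(154)
= 3.7 + -0.5393
= 3.1607


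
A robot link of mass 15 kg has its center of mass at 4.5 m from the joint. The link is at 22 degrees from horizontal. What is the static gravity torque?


tau = m*g*L*cos(angle)
= 15 * 9.81 * 4.5 * cos(22 deg)
= 15 * 9.81 * 4.5 * 0.9272
= 613.958 Nm


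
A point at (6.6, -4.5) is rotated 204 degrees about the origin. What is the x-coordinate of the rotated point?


x' = x*cos(theta) - y*sin(theta)
cos(204 deg) = -0.9135, sin(204 deg) = -0.4067
x' = 6.6 * -0.9135 - -4.5 * -0.4067
= -6.0294 - 1.8303
= -7.8597


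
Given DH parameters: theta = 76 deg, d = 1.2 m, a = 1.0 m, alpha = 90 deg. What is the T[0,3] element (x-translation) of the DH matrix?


T[0,3] = a * cos(theta)
= 1.0 * cos(76 deg)
= 1.0 * 0.2419
= 0.2419


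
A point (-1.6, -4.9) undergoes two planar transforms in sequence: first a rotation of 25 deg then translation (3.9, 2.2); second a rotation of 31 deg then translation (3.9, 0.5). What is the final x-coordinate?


After transform 1:
x1 = cos(25)*-1.6 - sin(25)*-4.9 + 3.9 = 4.5207
y1 = sin(25)*-1.6 + cos(25)*-4.9 + 2.2 = -2.9171
After transform 2:
x2 = cos(31)*4.5207 - sin(31)*-2.9171 + 3.9
= 9.2774


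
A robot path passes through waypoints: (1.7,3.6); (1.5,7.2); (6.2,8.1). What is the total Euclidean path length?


Segment lengths:
  seg1 = sqrt((-0.2)^2 + (3.6)^2) = 3.6056
  seg2 = sqrt((4.7)^2 + (0.9)^2) = 4.7854
Total = 8.3909


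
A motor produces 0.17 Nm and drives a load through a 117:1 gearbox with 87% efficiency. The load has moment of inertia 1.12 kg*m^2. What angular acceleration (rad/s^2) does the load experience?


tau_out = tau_motor * N * eta
= 0.17 * 117 * 0.87 = 17.3043 Nm
alpha = tau_out / I = 17.3043 / 1.12
= 15.4503 rad/s^2


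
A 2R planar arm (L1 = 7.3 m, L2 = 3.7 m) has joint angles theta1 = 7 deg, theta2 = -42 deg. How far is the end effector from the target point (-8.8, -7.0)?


End effector via forward kinematics:
x = L1*cos(t1) + L2*cos(t1+t2) = 10.2764
y = L1*sin(t1) + L2*sin(t1+t2) = -1.2326
Distance to target:
d = sqrt((-8.8 - 10.2764)^2 + (-7.0 - -1.2326)^2)
= sqrt(363.9109 + 33.2631)
= 19.9292 m


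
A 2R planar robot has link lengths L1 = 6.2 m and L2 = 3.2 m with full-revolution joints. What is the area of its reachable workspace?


r_max = L1 + L2 = 9.4 m
r_min = |L1 - L2| = 3.0 m
Area = pi*(r_max^2 - r_min^2)
= pi*(88.36 - 9.0)
= pi * 79.36
= 249.3168 m^2


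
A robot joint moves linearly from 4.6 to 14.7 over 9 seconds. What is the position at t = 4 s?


s = t/T = 4/9 = 0.4444
p(t) = p0 + (pf-p0)*s
= 4.6 + (14.7 - 4.6) * 0.4444
= 9.0889


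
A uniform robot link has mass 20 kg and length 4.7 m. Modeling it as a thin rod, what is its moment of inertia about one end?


I = (1/3) * m * L^2
= (1/3) * 20 * 4.7^2
= 0.333333 * 20 * 22.09
= 147.2667 kg*m^2


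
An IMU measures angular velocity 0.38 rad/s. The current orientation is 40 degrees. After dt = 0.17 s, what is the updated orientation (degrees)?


delta_theta = w * dt = 0.38 * 0.17 = 0.0646 rad
= 3.7013 deg
theta_new = 40 + 3.7013 = 43.7013 deg


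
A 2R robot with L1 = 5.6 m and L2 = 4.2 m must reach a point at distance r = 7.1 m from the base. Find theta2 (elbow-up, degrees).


cos(theta2) = (r^2 - L1^2 - L2^2) / (2*L1*L2)
cos(theta2) = (50.41 - 31.36 - 17.64) / 47.04
cos(theta2) = 0.029974
theta2 = 88.2823 degrees


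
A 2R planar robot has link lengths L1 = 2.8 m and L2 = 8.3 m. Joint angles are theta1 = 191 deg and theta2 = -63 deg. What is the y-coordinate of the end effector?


Convert angles to radians: theta1 = 3.3336, theta2 = -1.0996
y = L1*sin(theta1) + L2*sin(theta1+theta2)
y = -0.5343 + 6.5405
y = 6.0062


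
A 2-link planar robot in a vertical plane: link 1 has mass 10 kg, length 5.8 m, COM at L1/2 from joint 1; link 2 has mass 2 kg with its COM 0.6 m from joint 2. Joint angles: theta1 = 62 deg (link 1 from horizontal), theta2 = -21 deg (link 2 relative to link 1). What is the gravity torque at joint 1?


Horizontal distance from joint 1 to link-1 COM:
  x_c1 = (L1/2)*cos(t1) = 2.9 * 0.4695 = 1.3615 m
Horizontal distance from joint 1 to link-2 COM:
  x_c2 = L1*cos(t1) + Lc2*cos(t1+t2)
       = 5.8*0.4695 + 0.6*0.7547 = 3.1758 m
tau1 = m1*g*x_c1 + m2*g*x_c2
     = 10*9.81*1.3615 + 2*9.81*3.1758
     = 133.56 + 62.3084
     = 195.8684 Nm


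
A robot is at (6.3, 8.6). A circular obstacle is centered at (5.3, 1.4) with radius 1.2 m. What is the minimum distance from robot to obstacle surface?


center_dist = sqrt((6.3-5.3)^2 + (8.6-1.4)^2)
= sqrt(1.0 + 51.84)
= 7.2691
min_dist = center_dist - radius = 7.2691 - 1.2 = 6.0691 m


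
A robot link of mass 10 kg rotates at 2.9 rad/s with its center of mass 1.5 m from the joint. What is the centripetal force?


F = m * omega^2 * r
= 10 * 2.9^2 * 1.5
= 10 * 8.41 * 1.5
= 126.15 N


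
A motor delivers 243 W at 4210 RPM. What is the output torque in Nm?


omega = 4210 * 2*pi/60 = 440.8702 rad/s
tau = P / omega = 243 / 440.8702
= 0.5512 Nm


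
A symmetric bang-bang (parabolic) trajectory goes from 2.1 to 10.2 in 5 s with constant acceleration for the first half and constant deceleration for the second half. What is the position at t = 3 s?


Symmetric rest-to-rest: each phase covers (pf-p0)/2 in time T/2. 0.5*a*(T/2)^2 = (pf-p0)/2 => a = 4*(pf-p0)/T^2
a = 4*(10.2-2.1)/5^2 = 1.296
t = 3 is in the deceleration phase (t > T/2).
p = pf - 0.5*a*(T-t)^2 = 10.2 - 0.5*1.296*2^2
= 7.608


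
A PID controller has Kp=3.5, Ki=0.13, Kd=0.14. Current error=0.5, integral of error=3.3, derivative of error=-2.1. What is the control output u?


u = Kp*e + Ki*int(e) + Kd*de/dt
= 3.5*0.5 + 0.13*3.3 + 0.14*(-2.1)
= 1.75 + 0.429 + -0.294
= 1.885


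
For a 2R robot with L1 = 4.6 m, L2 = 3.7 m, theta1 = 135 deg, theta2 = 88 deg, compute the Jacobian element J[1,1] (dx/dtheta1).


J[1,1] = -L1*sin(t1) - L2*sin(t1+t2)
= -4.6*sin(135) - 3.7*sin(223)
= -0.7293


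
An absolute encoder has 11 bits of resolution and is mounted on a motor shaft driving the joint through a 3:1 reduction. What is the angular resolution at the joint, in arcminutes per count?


counts = 2^11 = 2048
effective counts at joint = 2048 * 3 = 6144
resolution = 360*60 / 6144
= 3.5156 arcmin/count


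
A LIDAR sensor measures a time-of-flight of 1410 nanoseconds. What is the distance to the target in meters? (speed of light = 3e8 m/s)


tof = 1410 ns = 1.41e-06 s
dist = c * tof / 2
= 3e8 * 1.41e-06 / 2
= 211.5 m


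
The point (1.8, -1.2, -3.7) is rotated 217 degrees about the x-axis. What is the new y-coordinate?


Rotation about x-axis: y' = y*cos(theta) - z*sin(theta)
= -1.2 * -0.7986 - -3.7 * -0.6018
= -1.2684


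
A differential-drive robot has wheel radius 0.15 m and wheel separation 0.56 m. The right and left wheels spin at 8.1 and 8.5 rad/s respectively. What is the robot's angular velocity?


vR = r*wR = 0.15*8.1 = 1.215 m/s
vL = r*wL = 0.15*8.5 = 1.275 m/s
v = (vR+vL)/2 = 1.245 m/s
omega = (vR-vL)/L = -0.1071 rad/s
angular velocity = -0.1071 rad/s


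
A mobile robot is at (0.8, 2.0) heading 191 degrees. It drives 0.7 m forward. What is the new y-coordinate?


y_new = y0 + d*sin(theta)
= 2.0 + 0.7*sin(191)
= 2.0 + -0.1336
= 1.8664


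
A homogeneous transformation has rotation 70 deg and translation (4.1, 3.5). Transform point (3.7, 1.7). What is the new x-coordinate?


x' = cos(theta)*px - sin(theta)*py + tx
= 0.342*3.7 - 0.9397*1.7 + 4.1
= 3.768


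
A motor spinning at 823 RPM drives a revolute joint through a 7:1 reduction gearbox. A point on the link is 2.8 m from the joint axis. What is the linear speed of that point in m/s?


omega_motor = 823 * 2*pi/60 = 86.1844 rad/s
omega_joint = omega_motor / 7 = 12.3121 rad/s
v = omega_joint * r = 12.3121 * 2.8
= 34.4737 m/s


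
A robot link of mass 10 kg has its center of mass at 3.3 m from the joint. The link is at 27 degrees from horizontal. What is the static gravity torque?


tau = m*g*L*cos(angle)
= 10 * 9.81 * 3.3 * cos(27 deg)
= 10 * 9.81 * 3.3 * 0.891
= 288.4455 Nm


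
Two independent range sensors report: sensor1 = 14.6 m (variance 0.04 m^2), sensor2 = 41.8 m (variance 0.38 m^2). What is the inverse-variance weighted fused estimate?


w1 = (1/var1) / (1/var1 + 1/var2)
   = 25.0 / (25.0 + 2.6316) = 0.9048
w2 = 1 - w1 = 0.0952
fused = w1*s1 + w2*s2 = 13.2095 + 3.981
= 17.1905 m


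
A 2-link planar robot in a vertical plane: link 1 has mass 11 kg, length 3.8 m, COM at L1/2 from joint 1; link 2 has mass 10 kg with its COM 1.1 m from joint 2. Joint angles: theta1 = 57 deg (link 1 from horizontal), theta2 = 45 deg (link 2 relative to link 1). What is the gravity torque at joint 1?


Horizontal distance from joint 1 to link-1 COM:
  x_c1 = (L1/2)*cos(t1) = 1.9 * 0.5446 = 1.0348 m
Horizontal distance from joint 1 to link-2 COM:
  x_c2 = L1*cos(t1) + Lc2*cos(t1+t2)
       = 3.8*0.5446 + 1.1*-0.2079 = 1.8409 m
tau1 = m1*g*x_c1 + m2*g*x_c2
     = 11*9.81*1.0348 + 10*9.81*1.8409
     = 111.6668 + 180.5948
     = 292.2616 Nm


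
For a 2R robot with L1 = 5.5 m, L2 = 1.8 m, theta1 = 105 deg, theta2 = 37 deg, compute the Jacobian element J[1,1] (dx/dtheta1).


J[1,1] = -L1*sin(t1) - L2*sin(t1+t2)
= -5.5*sin(105) - 1.8*sin(142)
= -6.4208


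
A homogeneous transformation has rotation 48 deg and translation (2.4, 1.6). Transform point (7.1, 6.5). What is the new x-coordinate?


x' = cos(theta)*px - sin(theta)*py + tx
= 0.6691*7.1 - 0.7431*6.5 + 2.4
= 2.3204


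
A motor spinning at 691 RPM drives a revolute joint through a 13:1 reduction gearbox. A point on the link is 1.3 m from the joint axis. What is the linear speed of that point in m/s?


omega_motor = 691 * 2*pi/60 = 72.3614 rad/s
omega_joint = omega_motor / 13 = 5.5663 rad/s
v = omega_joint * r = 5.5663 * 1.3
= 7.2361 m/s


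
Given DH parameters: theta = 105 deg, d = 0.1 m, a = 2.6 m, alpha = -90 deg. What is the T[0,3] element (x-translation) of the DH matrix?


T[0,3] = a * cos(theta)
= 2.6 * cos(105 deg)
= 2.6 * -0.2588
= -0.6729


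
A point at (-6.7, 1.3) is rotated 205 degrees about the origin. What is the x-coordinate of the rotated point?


x' = x*cos(theta) - y*sin(theta)
cos(205 deg) = -0.9063, sin(205 deg) = -0.4226
x' = -6.7 * -0.9063 - 1.3 * -0.4226
= 6.0723 - -0.5494
= 6.6217


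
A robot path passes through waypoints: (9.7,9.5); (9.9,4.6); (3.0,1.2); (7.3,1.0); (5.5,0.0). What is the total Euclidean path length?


Segment lengths:
  seg1 = sqrt((0.2)^2 + (-4.9)^2) = 4.9041
  seg2 = sqrt((-6.9)^2 + (-3.4)^2) = 7.6922
  seg3 = sqrt((4.3)^2 + (-0.2)^2) = 4.3046
  seg4 = sqrt((-1.8)^2 + (-1.0)^2) = 2.0591
Total = 18.9601


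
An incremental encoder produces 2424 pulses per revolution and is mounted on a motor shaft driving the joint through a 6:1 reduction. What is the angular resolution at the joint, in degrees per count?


counts per rev = 2424
effective counts at joint = 2424 * 6 = 14544
resolution = 360 / 14544
= 0.0248 deg/count


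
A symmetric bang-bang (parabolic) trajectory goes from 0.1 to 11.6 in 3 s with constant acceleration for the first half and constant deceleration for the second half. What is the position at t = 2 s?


Symmetric rest-to-rest: each phase covers (pf-p0)/2 in time T/2. 0.5*a*(T/2)^2 = (pf-p0)/2 => a = 4*(pf-p0)/T^2
a = 4*(11.6-0.1)/3^2 = 5.1111
t = 2 is in the deceleration phase (t > T/2).
p = pf - 0.5*a*(T-t)^2 = 11.6 - 0.5*5.1111*1^2
= 9.0444


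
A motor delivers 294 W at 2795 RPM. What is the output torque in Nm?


omega = 2795 * 2*pi/60 = 292.6917 rad/s
tau = P / omega = 294 / 292.6917
= 1.0045 Nm


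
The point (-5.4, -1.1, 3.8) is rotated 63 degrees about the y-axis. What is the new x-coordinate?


Rotation about y-axis: x' = x*cos(theta) + z*sin(theta)
= -5.4 * 0.454 + 3.8 * 0.891
= 0.9343


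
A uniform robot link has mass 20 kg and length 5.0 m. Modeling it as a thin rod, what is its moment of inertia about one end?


I = (1/3) * m * L^2
= (1/3) * 20 * 5.0^2
= 0.333333 * 20 * 25.0
= 166.6667 kg*m^2


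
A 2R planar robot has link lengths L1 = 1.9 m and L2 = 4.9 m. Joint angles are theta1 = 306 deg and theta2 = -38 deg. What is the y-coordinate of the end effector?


Convert angles to radians: theta1 = 5.3407, theta2 = -0.6632
y = L1*sin(theta1) + L2*sin(theta1+theta2)
y = -1.5371 + -4.897
y = -6.4341


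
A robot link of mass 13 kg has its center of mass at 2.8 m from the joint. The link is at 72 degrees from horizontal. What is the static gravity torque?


tau = m*g*L*cos(angle)
= 13 * 9.81 * 2.8 * cos(72 deg)
= 13 * 9.81 * 2.8 * 0.309
= 110.345 Nm


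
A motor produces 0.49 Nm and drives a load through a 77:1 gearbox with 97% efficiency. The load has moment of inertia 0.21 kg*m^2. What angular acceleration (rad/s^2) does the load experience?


tau_out = tau_motor * N * eta
= 0.49 * 77 * 0.97 = 36.5981 Nm
alpha = tau_out / I = 36.5981 / 0.21
= 174.2767 rad/s^2


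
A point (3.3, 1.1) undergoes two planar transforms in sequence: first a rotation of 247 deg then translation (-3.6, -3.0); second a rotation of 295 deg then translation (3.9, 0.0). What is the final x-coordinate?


After transform 1:
x1 = cos(247)*3.3 - sin(247)*1.1 + -3.6 = -3.8769
y1 = sin(247)*3.3 + cos(247)*1.1 + -3.0 = -6.4675
After transform 2:
x2 = cos(295)*-3.8769 - sin(295)*-6.4675 + 3.9
= -3.5999


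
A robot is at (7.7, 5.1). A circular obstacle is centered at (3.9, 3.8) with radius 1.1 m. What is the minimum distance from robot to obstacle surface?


center_dist = sqrt((7.7-3.9)^2 + (5.1-3.8)^2)
= sqrt(14.44 + 1.69)
= 4.0162
min_dist = center_dist - radius = 4.0162 - 1.1 = 2.9162 m


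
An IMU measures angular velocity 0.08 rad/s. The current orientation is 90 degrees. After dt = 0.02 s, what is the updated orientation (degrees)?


delta_theta = w * dt = 0.08 * 0.02 = 0.0016 rad
= 0.0917 deg
theta_new = 90 + 0.0917 = 90.0917 deg


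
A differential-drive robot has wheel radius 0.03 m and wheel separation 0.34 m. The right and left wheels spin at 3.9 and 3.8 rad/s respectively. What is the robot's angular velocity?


vR = r*wR = 0.03*3.9 = 0.117 m/s
vL = r*wL = 0.03*3.8 = 0.114 m/s
v = (vR+vL)/2 = 0.1155 m/s
omega = (vR-vL)/L = 0.0088 rad/s
angular velocity = 0.0088 rad/s


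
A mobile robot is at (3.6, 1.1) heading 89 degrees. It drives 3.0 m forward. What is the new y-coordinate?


y_new = y0 + d*sin(theta)
= 1.1 + 3.0*sin(89)
= 1.1 + 2.9995
= 4.0995


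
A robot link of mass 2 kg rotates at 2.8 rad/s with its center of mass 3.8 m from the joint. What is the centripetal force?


F = m * omega^2 * r
= 2 * 2.8^2 * 3.8
= 2 * 7.84 * 3.8
= 59.584 N


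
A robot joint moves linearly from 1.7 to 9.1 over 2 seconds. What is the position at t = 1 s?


s = t/T = 1/2 = 0.5
p(t) = p0 + (pf-p0)*s
= 1.7 + (9.1 - 1.7) * 0.5
= 5.4


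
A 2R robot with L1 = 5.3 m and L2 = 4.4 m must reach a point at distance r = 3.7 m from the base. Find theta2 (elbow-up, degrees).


cos(theta2) = (r^2 - L1^2 - L2^2) / (2*L1*L2)
cos(theta2) = (13.69 - 28.09 - 19.36) / 46.64
cos(theta2) = -0.723842
theta2 = 136.3726 degrees


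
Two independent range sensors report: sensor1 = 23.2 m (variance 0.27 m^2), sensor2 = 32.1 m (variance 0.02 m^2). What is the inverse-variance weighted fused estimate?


w1 = (1/var1) / (1/var1 + 1/var2)
   = 3.7037 / (3.7037 + 50.0) = 0.069
w2 = 1 - w1 = 0.931
fused = w1*s1 + w2*s2 = 1.6 + 29.8862
= 31.4862 m


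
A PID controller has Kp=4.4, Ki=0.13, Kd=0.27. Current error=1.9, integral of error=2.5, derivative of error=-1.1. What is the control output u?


u = Kp*e + Ki*int(e) + Kd*de/dt
= 4.4*1.9 + 0.13*2.5 + 0.27*(-1.1)
= 8.36 + 0.325 + -0.297
= 8.388


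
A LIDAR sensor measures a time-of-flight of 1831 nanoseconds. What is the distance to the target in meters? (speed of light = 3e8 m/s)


tof = 1831 ns = 1.831e-06 s
dist = c * tof / 2
= 3e8 * 1.831e-06 / 2
= 274.65 m


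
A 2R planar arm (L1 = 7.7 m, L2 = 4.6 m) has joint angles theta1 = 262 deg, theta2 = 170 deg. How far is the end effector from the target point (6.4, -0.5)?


End effector via forward kinematics:
x = L1*cos(t1) + L2*cos(t1+t2) = 0.3498
y = L1*sin(t1) + L2*sin(t1+t2) = -3.2502
Distance to target:
d = sqrt((6.4 - 0.3498)^2 + (-0.5 - -3.2502)^2)
= sqrt(36.6044 + 7.5636)
= 6.6459 m


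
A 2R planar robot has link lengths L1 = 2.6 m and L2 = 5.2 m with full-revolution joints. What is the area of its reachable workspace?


r_max = L1 + L2 = 7.8 m
r_min = |L1 - L2| = 2.6 m
Area = pi*(r_max^2 - r_min^2)
= pi*(60.84 - 6.76)
= pi * 54.08
= 169.8973 m^2


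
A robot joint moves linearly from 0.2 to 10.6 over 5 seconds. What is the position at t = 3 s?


s = t/T = 3/5 = 0.6
p(t) = p0 + (pf-p0)*s
= 0.2 + (10.6 - 0.2) * 0.6
= 6.44


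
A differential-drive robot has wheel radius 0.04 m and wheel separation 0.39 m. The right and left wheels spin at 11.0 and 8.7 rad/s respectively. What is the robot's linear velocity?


vR = r*wR = 0.04*11.0 = 0.44 m/s
vL = r*wL = 0.04*8.7 = 0.348 m/s
v = (vR+vL)/2 = 0.394 m/s
omega = (vR-vL)/L = 0.2359 rad/s
linear velocity = 0.394 m/s


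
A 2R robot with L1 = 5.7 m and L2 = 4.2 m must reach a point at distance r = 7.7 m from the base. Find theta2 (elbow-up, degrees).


cos(theta2) = (r^2 - L1^2 - L2^2) / (2*L1*L2)
cos(theta2) = (59.29 - 32.49 - 17.64) / 47.88
cos(theta2) = 0.191312
theta2 = 78.9707 degrees


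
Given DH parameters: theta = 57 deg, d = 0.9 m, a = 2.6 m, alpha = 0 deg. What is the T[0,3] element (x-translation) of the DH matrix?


T[0,3] = a * cos(theta)
= 2.6 * cos(57 deg)
= 2.6 * 0.5446
= 1.4161


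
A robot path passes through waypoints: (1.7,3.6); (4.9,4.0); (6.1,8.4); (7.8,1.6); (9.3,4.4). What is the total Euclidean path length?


Segment lengths:
  seg1 = sqrt((3.2)^2 + (0.4)^2) = 3.2249
  seg2 = sqrt((1.2)^2 + (4.4)^2) = 4.5607
  seg3 = sqrt((1.7)^2 + (-6.8)^2) = 7.0093
  seg4 = sqrt((1.5)^2 + (2.8)^2) = 3.1765
Total = 17.9714


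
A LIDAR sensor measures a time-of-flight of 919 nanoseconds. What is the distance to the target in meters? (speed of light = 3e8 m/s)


tof = 919 ns = 9.19e-07 s
dist = c * tof / 2
= 3e8 * 9.19e-07 / 2
= 137.85 m


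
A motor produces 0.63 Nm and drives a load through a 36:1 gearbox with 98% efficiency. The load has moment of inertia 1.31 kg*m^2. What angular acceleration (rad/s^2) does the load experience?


tau_out = tau_motor * N * eta
= 0.63 * 36 * 0.98 = 22.2264 Nm
alpha = tau_out / I = 22.2264 / 1.31
= 16.9667 rad/s^2


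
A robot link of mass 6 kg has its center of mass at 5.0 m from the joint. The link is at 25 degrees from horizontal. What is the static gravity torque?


tau = m*g*L*cos(angle)
= 6 * 9.81 * 5.0 * cos(25 deg)
= 6 * 9.81 * 5.0 * 0.9063
= 266.7264 Nm


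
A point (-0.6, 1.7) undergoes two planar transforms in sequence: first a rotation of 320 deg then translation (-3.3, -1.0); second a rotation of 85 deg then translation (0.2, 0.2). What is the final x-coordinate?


After transform 1:
x1 = cos(320)*-0.6 - sin(320)*1.7 + -3.3 = -2.6669
y1 = sin(320)*-0.6 + cos(320)*1.7 + -1.0 = 0.6879
After transform 2:
x2 = cos(85)*-2.6669 - sin(85)*0.6879 + 0.2
= -0.7178


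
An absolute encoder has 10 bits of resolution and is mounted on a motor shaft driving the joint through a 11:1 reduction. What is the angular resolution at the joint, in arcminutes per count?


counts = 2^10 = 1024
effective counts at joint = 1024 * 11 = 11264
resolution = 360*60 / 11264
= 1.9176 arcmin/count


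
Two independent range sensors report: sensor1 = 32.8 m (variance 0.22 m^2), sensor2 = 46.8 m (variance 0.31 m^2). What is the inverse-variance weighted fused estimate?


w1 = (1/var1) / (1/var1 + 1/var2)
   = 4.5455 / (4.5455 + 3.2258) = 0.5849
w2 = 1 - w1 = 0.4151
fused = w1*s1 + w2*s2 = 19.1849 + 19.4264
= 38.6113 m


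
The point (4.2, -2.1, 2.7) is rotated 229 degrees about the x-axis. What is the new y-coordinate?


Rotation about x-axis: y' = y*cos(theta) - z*sin(theta)
= -2.1 * -0.6561 - 2.7 * -0.7547
= 3.4154


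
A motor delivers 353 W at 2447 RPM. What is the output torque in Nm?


omega = 2447 * 2*pi/60 = 256.2492 rad/s
tau = P / omega = 353 / 256.2492
= 1.3776 Nm


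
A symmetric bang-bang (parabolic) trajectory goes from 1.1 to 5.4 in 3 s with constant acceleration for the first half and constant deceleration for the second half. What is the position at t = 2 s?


Symmetric rest-to-rest: each phase covers (pf-p0)/2 in time T/2. 0.5*a*(T/2)^2 = (pf-p0)/2 => a = 4*(pf-p0)/T^2
a = 4*(5.4-1.1)/3^2 = 1.9111
t = 2 is in the deceleration phase (t > T/2).
p = pf - 0.5*a*(T-t)^2 = 5.4 - 0.5*1.9111*1^2
= 4.4444


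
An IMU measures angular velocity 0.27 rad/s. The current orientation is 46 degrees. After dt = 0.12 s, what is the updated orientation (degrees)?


delta_theta = w * dt = 0.27 * 0.12 = 0.0324 rad
= 1.8564 deg
theta_new = 46 + 1.8564 = 47.8564 deg


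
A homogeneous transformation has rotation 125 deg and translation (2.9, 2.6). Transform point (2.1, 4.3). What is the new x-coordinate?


x' = cos(theta)*px - sin(theta)*py + tx
= -0.5736*2.1 - 0.8192*4.3 + 2.9
= -1.8269


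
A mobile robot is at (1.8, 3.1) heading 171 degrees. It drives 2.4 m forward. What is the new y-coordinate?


y_new = y0 + d*sin(theta)
= 3.1 + 2.4*sin(171)
= 3.1 + 0.3754
= 3.4754


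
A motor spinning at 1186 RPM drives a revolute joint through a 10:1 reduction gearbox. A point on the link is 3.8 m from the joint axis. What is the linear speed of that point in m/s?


omega_motor = 1186 * 2*pi/60 = 124.1976 rad/s
omega_joint = omega_motor / 10 = 12.4198 rad/s
v = omega_joint * r = 12.4198 * 3.8
= 47.1951 m/s


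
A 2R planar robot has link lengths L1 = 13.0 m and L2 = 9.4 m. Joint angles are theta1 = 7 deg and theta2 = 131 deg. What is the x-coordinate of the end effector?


Convert angles to radians: theta1 = 0.1222, theta2 = 2.2864
x = L1*cos(theta1) + L2*cos(theta1+theta2)
x = 12.9031 + -6.9856
x = 5.9175


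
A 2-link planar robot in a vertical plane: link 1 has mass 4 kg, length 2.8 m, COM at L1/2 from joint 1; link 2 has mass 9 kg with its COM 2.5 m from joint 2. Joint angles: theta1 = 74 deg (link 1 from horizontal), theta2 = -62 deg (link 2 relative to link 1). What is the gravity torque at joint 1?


Horizontal distance from joint 1 to link-1 COM:
  x_c1 = (L1/2)*cos(t1) = 1.4 * 0.2756 = 0.3859 m
Horizontal distance from joint 1 to link-2 COM:
  x_c2 = L1*cos(t1) + Lc2*cos(t1+t2)
       = 2.8*0.2756 + 2.5*0.9781 = 3.2172 m
tau1 = m1*g*x_c1 + m2*g*x_c2
     = 4*9.81*0.3859 + 9*9.81*3.2172
     = 15.1424 + 284.0425
     = 299.1849 Nm


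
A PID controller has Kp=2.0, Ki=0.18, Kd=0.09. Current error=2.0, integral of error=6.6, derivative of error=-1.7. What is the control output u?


u = Kp*e + Ki*int(e) + Kd*de/dt
= 2.0*2.0 + 0.18*6.6 + 0.09*(-1.7)
= 4.0 + 1.188 + -0.153
= 5.035


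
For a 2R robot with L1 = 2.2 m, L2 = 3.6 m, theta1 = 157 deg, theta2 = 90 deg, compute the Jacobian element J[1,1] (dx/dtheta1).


J[1,1] = -L1*sin(t1) - L2*sin(t1+t2)
= -2.2*sin(157) - 3.6*sin(247)
= 2.4542


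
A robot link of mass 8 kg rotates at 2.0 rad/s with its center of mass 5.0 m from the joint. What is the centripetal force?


F = m * omega^2 * r
= 8 * 2.0^2 * 5.0
= 8 * 4.0 * 5.0
= 160.0 N


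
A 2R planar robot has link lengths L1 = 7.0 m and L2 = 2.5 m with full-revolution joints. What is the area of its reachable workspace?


r_max = L1 + L2 = 9.5 m
r_min = |L1 - L2| = 4.5 m
Area = pi*(r_max^2 - r_min^2)
= pi*(90.25 - 20.25)
= pi * 70.0
= 219.9115 m^2


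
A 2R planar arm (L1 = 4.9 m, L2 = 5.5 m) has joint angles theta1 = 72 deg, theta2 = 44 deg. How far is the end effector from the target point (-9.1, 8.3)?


End effector via forward kinematics:
x = L1*cos(t1) + L2*cos(t1+t2) = -0.8969
y = L1*sin(t1) + L2*sin(t1+t2) = 9.6035
Distance to target:
d = sqrt((-9.1 - -0.8969)^2 + (8.3 - 9.6035)^2)
= sqrt(67.2915 + 1.6992)
= 8.3061 m


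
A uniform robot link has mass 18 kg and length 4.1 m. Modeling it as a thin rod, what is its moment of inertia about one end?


I = (1/3) * m * L^2
= (1/3) * 18 * 4.1^2
= 0.333333 * 18 * 16.81
= 100.86 kg*m^2


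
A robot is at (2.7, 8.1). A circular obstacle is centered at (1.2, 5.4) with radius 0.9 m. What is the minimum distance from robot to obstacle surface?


center_dist = sqrt((2.7-1.2)^2 + (8.1-5.4)^2)
= sqrt(2.25 + 7.29)
= 3.0887
min_dist = center_dist - radius = 3.0887 - 0.9 = 2.1887 m


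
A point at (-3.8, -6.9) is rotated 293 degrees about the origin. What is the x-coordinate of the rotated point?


x' = x*cos(theta) - y*sin(theta)
cos(293 deg) = 0.3907, sin(293 deg) = -0.9205
x' = -3.8 * 0.3907 - -6.9 * -0.9205
= -1.4848 - 6.3515
= -7.8363


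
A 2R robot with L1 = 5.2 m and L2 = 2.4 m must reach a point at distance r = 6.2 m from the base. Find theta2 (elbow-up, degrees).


cos(theta2) = (r^2 - L1^2 - L2^2) / (2*L1*L2)
cos(theta2) = (38.44 - 27.04 - 5.76) / 24.96
cos(theta2) = 0.225962
theta2 = 76.9406 degrees


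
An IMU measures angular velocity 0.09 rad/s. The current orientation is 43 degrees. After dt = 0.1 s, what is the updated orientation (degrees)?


delta_theta = w * dt = 0.09 * 0.1 = 0.009 rad
= 0.5157 deg
theta_new = 43 + 0.5157 = 43.5157 deg


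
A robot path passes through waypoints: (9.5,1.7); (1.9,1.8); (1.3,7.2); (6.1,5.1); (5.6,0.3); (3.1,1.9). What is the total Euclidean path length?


Segment lengths:
  seg1 = sqrt((-7.6)^2 + (0.1)^2) = 7.6007
  seg2 = sqrt((-0.6)^2 + (5.4)^2) = 5.4332
  seg3 = sqrt((4.8)^2 + (-2.1)^2) = 5.2393
  seg4 = sqrt((-0.5)^2 + (-4.8)^2) = 4.826
  seg5 = sqrt((-2.5)^2 + (1.6)^2) = 2.9682
Total = 26.0673


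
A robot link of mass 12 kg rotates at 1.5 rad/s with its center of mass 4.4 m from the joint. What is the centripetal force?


F = m * omega^2 * r
= 12 * 1.5^2 * 4.4
= 12 * 2.25 * 4.4
= 118.8 N


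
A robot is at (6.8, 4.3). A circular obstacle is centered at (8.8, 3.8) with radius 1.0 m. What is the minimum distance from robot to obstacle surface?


center_dist = sqrt((6.8-8.8)^2 + (4.3-3.8)^2)
= sqrt(4.0 + 0.25)
= 2.0616
min_dist = center_dist - radius = 2.0616 - 1.0 = 1.0616 m


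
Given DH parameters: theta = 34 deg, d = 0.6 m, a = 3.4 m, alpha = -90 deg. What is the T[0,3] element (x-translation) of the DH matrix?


T[0,3] = a * cos(theta)
= 3.4 * cos(34 deg)
= 3.4 * 0.829
= 2.8187


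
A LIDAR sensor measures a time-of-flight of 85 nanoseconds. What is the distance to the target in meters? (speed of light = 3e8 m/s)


tof = 85 ns = 8.5e-08 s
dist = c * tof / 2
= 3e8 * 8.5e-08 / 2
= 12.75 m


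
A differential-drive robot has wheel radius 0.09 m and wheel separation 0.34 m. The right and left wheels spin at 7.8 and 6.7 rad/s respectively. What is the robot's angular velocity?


vR = r*wR = 0.09*7.8 = 0.702 m/s
vL = r*wL = 0.09*6.7 = 0.603 m/s
v = (vR+vL)/2 = 0.6525 m/s
omega = (vR-vL)/L = 0.2912 rad/s
angular velocity = 0.2912 rad/s


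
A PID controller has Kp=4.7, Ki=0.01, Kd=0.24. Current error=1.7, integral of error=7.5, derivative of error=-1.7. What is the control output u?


u = Kp*e + Ki*int(e) + Kd*de/dt
= 4.7*1.7 + 0.01*7.5 + 0.24*(-1.7)
= 7.99 + 0.075 + -0.408
= 7.657


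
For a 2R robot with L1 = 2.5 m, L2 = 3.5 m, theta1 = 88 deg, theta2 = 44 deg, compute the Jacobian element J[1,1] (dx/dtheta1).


J[1,1] = -L1*sin(t1) - L2*sin(t1+t2)
= -2.5*sin(88) - 3.5*sin(132)
= -5.0995


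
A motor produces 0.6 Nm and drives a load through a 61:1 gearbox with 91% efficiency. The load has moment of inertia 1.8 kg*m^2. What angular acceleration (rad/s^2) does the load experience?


tau_out = tau_motor * N * eta
= 0.6 * 61 * 0.91 = 33.306 Nm
alpha = tau_out / I = 33.306 / 1.8
= 18.5033 rad/s^2


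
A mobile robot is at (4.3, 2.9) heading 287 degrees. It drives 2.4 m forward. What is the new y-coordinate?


y_new = y0 + d*sin(theta)
= 2.9 + 2.4*sin(287)
= 2.9 + -2.2951
= 0.6049


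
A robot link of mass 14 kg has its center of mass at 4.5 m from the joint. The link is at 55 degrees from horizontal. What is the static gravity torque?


tau = m*g*L*cos(angle)
= 14 * 9.81 * 4.5 * cos(55 deg)
= 14 * 9.81 * 4.5 * 0.5736
= 354.4874 Nm


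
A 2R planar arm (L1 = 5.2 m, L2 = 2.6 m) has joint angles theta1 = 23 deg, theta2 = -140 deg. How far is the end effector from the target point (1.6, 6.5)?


End effector via forward kinematics:
x = L1*cos(t1) + L2*cos(t1+t2) = 3.6062
y = L1*sin(t1) + L2*sin(t1+t2) = -0.2848
Distance to target:
d = sqrt((1.6 - 3.6062)^2 + (6.5 - -0.2848)^2)
= sqrt(4.025 + 46.0337)
= 7.0752 m


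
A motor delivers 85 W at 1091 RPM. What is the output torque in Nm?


omega = 1091 * 2*pi/60 = 114.2493 rad/s
tau = P / omega = 85 / 114.2493
= 0.744 Nm


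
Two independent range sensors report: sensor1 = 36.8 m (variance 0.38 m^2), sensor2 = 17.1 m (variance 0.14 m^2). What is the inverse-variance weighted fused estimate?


w1 = (1/var1) / (1/var1 + 1/var2)
   = 2.6316 / (2.6316 + 7.1429) = 0.2692
w2 = 1 - w1 = 0.7308
fused = w1*s1 + w2*s2 = 9.9077 + 12.4962
= 22.4038 m


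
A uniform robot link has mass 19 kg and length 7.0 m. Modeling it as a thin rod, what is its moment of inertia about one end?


I = (1/3) * m * L^2
= (1/3) * 19 * 7.0^2
= 0.333333 * 19 * 49.0
= 310.3333 kg*m^2


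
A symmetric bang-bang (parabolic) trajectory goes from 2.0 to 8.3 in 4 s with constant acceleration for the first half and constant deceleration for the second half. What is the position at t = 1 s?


Symmetric rest-to-rest: each phase covers (pf-p0)/2 in time T/2. 0.5*a*(T/2)^2 = (pf-p0)/2 => a = 4*(pf-p0)/T^2
a = 4*(8.3-2.0)/4^2 = 1.575
t = 1 is in the acceleration phase (t <= T/2).
p = p0 + 0.5*a*t^2 = 2.0 + 0.5*1.575*1^2
= 2.7875
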